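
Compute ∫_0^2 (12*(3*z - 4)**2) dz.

Let u = 3*z - 4, so du = 3 dz. When z = 0, u = -4; when z = 2, u = 2.
The integral becomes 4·∫ u**2 du from -4 to 2, with antiderivative 4*u**3/3.
Back in z: F(z) = 4*(3*z - 4)**3/3.
Then F(2) - F(0) = (32/3) - (-256/3) = 96.

96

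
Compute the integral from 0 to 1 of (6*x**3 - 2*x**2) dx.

By the power rule, an antiderivative is F(x) = 3*x**4/2 - 2*x**3/3.
Then F(1) - F(0) = (5/6) - (0) = 5/6.

5/6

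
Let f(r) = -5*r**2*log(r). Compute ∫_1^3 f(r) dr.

130/9 - 45*log(3)

Integrate by parts once (u = ln r, dv = -5*r**2 dr).
An antiderivative is F(r) = -5*r**3*(3*log(r) - 1)/9.
Then F(3) - F(1) = (15 - 45*log(3)) - (5/9) = 130/9 - 45*log(3).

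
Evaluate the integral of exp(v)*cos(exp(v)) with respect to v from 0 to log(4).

Let u = exp(v), so du = exp(v) dv. When v = 0, u = 1; when v = log(4), u = 4.
The integral becomes ∫ cos(u) du from 1 to 4, with antiderivative sin(u).
Back in v: F(v) = sin(exp(v)).
Then F(log(4)) - F(0) = (sin(4)) - (sin(1)) = -sin(1) + sin(4).

-sin(1) + sin(4)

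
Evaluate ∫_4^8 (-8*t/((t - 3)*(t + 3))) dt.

Factor the denominator: t**2 - 9 = (t + 3)(t - 3).
Partial fractions: -8*t/((t - 3)*(t + 3)) = -4/(t + 3) - 4/(t - 3).
An antiderivative is F(t) = -4*log(t - 3) - 4*log(t + 3).
Then F(8) - F(4) = (-4*log(11) - 4*log(5)) - (-4*log(7)) = -4*log(11) - 4*log(5) + 4*log(7).

-4*log(11) - 4*log(5) + 4*log(7)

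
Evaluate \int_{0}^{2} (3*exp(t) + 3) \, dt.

An antiderivative is F(t) = 3*t + 3*exp(t).
Then F(2) - F(0) = (6 + 3*exp(2)) - (3) = 3 + 3*exp(2).

3 + 3*exp(2)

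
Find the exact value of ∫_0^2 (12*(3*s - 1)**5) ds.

Let u = 3*s - 1, so du = 3 ds. When s = 0, u = -1; when s = 2, u = 5.
The integral becomes 4·∫ u**5 du from -1 to 5, with antiderivative 2*u**6/3.
Back in s: F(s) = 2*(3*s - 1)**6/3.
Then F(2) - F(0) = (31250/3) - (2/3) = 10416.

10416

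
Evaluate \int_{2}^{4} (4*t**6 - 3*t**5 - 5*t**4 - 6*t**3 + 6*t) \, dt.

41700/7

By the power rule, an antiderivative is F(t) = 4*t**7/7 - t**6/2 - t**5 - 3*t**4/2 + 3*t**2.
Then F(4) - F(2) = (41680/7) - (-20/7) = 41700/7.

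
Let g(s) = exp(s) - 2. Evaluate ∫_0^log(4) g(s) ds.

An antiderivative is F(s) = -2*s + exp(s).
Then F(log(4)) - F(0) = (4 - 4*log(2)) - (1) = 3 - log(16).

3 - log(16)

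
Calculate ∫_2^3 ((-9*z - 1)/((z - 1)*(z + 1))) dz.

-13*log(2) + 4*log(3)

Factor the denominator: z**2 - 1 = (z + 1)(z - 1).
Partial fractions: (-9*z - 1)/((z - 1)*(z + 1)) = -4/(z + 1) - 5/(z - 1).
An antiderivative is F(z) = -5*log(z - 1) - 4*log(z + 1).
Then F(3) - F(2) = (-13*log(2)) - (-log(81)) = -13*log(2) + 4*log(3).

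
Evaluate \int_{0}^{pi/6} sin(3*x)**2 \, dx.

pi/12

Use the identity sin^2(3*x) = (1 - cos(6*x))/2.
An antiderivative is F(x) = x/2 - sin(6*x)/12.
Then F(pi/6) - F(0) = (pi/12) - (0) = pi/12.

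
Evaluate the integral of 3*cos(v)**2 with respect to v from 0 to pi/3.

3*sqrt(3)/8 + pi/2

Use the identity cos^2(v) = (1 + cos(2*v))/2.
An antiderivative is F(v) = 3*v/2 + 3*sin(2*v)/4.
Then F(pi/3) - F(0) = (3*sqrt(3)/8 + pi/2) - (0) = 3*sqrt(3)/8 + pi/2.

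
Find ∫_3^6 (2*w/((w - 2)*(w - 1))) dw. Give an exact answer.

-2*log(5) + 10*log(2)

Factor the denominator: w**2 - 3*w + 2 = (w - 1)(w - 2).
Partial fractions: 2*w/((w - 2)*(w - 1)) = -2/(w - 1) + 4/(w - 2).
An antiderivative is F(w) = 4*log(w - 2) - 2*log(w - 1).
Then F(6) - F(3) = (-2*log(5) + 8*log(2)) - (-log(4)) = -2*log(5) + 10*log(2).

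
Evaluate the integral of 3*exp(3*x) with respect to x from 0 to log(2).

Let u = exp(x), so du = exp(x) dx. When x = 0, u = 1; when x = log(2), u = 2.
The integral becomes 3·∫ u**2 du from 1 to 2, with antiderivative u**3.
Back in x: F(x) = exp(3*x).
Then F(log(2)) - F(0) = (8) - (1) = 7.

7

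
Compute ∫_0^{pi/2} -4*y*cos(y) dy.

4 - 2*pi

Integrate by parts once (u = y, dv = -4*cos(y) dy).
An antiderivative is F(y) = -4*y*sin(y) - 4*cos(y).
Then F(pi/2) - F(0) = (-2*pi) - (-4) = 4 - 2*pi.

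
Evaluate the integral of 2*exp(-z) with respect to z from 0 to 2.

An antiderivative is F(z) = -2*exp(-z).
Then F(2) - F(0) = (-2*exp(-2)) - (-2) = 2 - 2*exp(-2).

2 - 2*exp(-2)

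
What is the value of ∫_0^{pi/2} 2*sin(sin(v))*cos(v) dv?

2 - 2*cos(1)

Let u = sin(v), so du = cos(v) dv. When v = 0, u = 0; when v = pi/2, u = 1.
The integral becomes 2·∫ sin(u) du from 0 to 1, with antiderivative -2*cos(u).
Back in v: F(v) = -2*cos(sin(v)).
Then F(pi/2) - F(0) = (-2*cos(1)) - (-2) = 2 - 2*cos(1).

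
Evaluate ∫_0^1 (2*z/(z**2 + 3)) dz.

log(4/3)

Let u = z**2 + 3, so du = 2*z dz. When z = 0, u = 3; when z = 1, u = 4.
The integral becomes ∫ 1/u du from 3 to 4, with antiderivative log(u).
Back in z: F(z) = log(z**2 + 3).
Then F(1) - F(0) = (log(4)) - (log(3)) = log(4/3).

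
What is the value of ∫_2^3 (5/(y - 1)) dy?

log(32)

An antiderivative is F(y) = 5*log(y - 1).
Then F(3) - F(2) = (log(32)) - (0) = log(32).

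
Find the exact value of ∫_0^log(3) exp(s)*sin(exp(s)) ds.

cos(1) - cos(3)

Let u = exp(s), so du = exp(s) ds. When s = 0, u = 1; when s = log(3), u = 3.
The integral becomes ∫ sin(u) du from 1 to 3, with antiderivative -cos(u).
Back in s: F(s) = -cos(exp(s)).
Then F(log(3)) - F(0) = (-cos(3)) - (-cos(1)) = cos(1) - cos(3).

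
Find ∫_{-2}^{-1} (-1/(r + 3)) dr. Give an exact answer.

-log(2)

An antiderivative is F(r) = -log(r + 3).
Then F(-1) - F(-2) = (-log(2)) - (0) = -log(2).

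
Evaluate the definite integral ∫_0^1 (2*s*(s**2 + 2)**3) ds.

Let u = s**2 + 2, so du = 2*s ds. When s = 0, u = 2; when s = 1, u = 3.
The integral becomes ∫ u**3 du from 2 to 3, with antiderivative u**4/4.
Back in s: F(s) = (s**2 + 2)**4/4.
Then F(1) - F(0) = (81/4) - (4) = 65/4.

65/4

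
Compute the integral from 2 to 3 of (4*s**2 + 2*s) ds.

By the power rule, an antiderivative is F(s) = 4*s**3/3 + s**2.
Then F(3) - F(2) = (45) - (44/3) = 91/3.

91/3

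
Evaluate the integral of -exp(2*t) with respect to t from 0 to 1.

An antiderivative is F(t) = -exp(2*t)/2.
Then F(1) - F(0) = (-exp(2)/2) - (-1/2) = 1/2 - exp(2)/2.

1/2 - exp(2)/2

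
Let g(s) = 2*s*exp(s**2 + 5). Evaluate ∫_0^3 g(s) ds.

-exp(5) + exp(14)

Let u = s**2 + 5, so du = 2*s ds. When s = 0, u = 5; when s = 3, u = 14.
The integral becomes ∫ exp(u) du from 5 to 14, with antiderivative exp(u).
Back in s: F(s) = exp(s**2 + 5).
Then F(3) - F(0) = (exp(14)) - (exp(5)) = -exp(5) + exp(14).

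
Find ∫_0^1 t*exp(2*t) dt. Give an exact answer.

Integrate by parts once (u = t, dv = exp(2*t) dt).
An antiderivative is F(t) = (2*t - 1)*exp(2*t)/4.
Then F(1) - F(0) = (exp(2)/4) - (-1/4) = 1/4 + exp(2)/4.

1/4 + exp(2)/4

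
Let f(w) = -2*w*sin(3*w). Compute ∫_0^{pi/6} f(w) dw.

-2/9

Integrate by parts once (u = w, dv = -2*sin(3*w) dw).
An antiderivative is F(w) = 2*w*cos(3*w)/3 - 2*sin(3*w)/9.
Then F(pi/6) - F(0) = (-2/9) - (0) = -2/9.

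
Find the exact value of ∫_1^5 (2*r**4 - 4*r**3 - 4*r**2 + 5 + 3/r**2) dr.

By the power rule, an antiderivative is F(r) = 2*r**5/5 - r**4 - 4*r**3/3 + 5*r - 3/r.
Then F(5) - F(1) = (7241/15) - (1/15) = 1448/3.

1448/3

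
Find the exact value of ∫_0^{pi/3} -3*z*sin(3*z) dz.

-pi/3

Integrate by parts once (u = z, dv = -3*sin(3*z) dz).
An antiderivative is F(z) = z*cos(3*z) - sin(3*z)/3.
Then F(pi/3) - F(0) = (-pi/3) - (0) = -pi/3.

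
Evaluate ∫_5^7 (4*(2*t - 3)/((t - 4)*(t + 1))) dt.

Factor the denominator: t**2 - 3*t - 4 = (t + 1)(t - 4).
Partial fractions: 4*(2*t - 3)/((t - 4)*(t + 1)) = 4/(t + 1) + 4/(t - 4).
An antiderivative is F(t) = 4*log(t - 4) + 4*log(t + 1).
Then F(7) - F(5) = (4*log(3) + 12*log(2)) - (4*log(2) + 4*log(3)) = 8*log(2).

8*log(2)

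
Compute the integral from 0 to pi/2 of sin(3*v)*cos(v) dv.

1/2

Use the identity sin(3*v)cos(v) = [sin(4*v) + sin(2*v)]/2.
An antiderivative is F(v) = -cos(2*v)/4 - cos(4*v)/8.
Then F(pi/2) - F(0) = (1/8) - (-3/8) = 1/2.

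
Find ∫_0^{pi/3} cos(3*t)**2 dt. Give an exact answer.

Use the identity cos^2(3*t) = (1 + cos(6*t))/2.
An antiderivative is F(t) = t/2 + sin(6*t)/12.
Then F(pi/3) - F(0) = (pi/6) - (0) = pi/6.

pi/6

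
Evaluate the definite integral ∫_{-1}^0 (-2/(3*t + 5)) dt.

An antiderivative is F(t) = -2*log(3*t + 5)/3.
Then F(0) - F(-1) = (-2*log(5)/3) - (-2*log(2)/3) = -2*log(5)/3 + 2*log(2)/3.

-2*log(5)/3 + 2*log(2)/3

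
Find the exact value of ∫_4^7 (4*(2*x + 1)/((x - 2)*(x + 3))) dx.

-4*log(7) + 8*log(5)

Factor the denominator: x**2 + x - 6 = (x + 3)(x - 2).
Partial fractions: 4*(2*x + 1)/((x - 2)*(x + 3)) = 4/(x + 3) + 4/(x - 2).
An antiderivative is F(x) = 4*log(x - 2) + 4*log(x + 3).
Then F(7) - F(4) = (4*log(2) + 8*log(5)) - (4*log(2) + 4*log(7)) = -4*log(7) + 8*log(5).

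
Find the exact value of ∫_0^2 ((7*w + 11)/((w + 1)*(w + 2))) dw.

Factor the denominator: w**2 + 3*w + 2 = (w + 2)(w + 1).
Partial fractions: (7*w + 11)/((w + 1)*(w + 2)) = 3/(w + 2) + 4/(w + 1).
An antiderivative is F(w) = 4*log(w + 1) + 3*log(w + 2).
Then F(2) - F(0) = (6*log(2) + 4*log(3)) - (log(8)) = 3*log(2) + 4*log(3).

3*log(2) + 4*log(3)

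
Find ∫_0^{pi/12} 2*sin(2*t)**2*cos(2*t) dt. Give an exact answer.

1/24

Let u = sin(2*t), so du = 2*cos(2*t) dt. When t = 0, u = 0; when t = pi/12, u = 1/2.
The integral becomes ∫ u**2 du from 0 to 1/2, with antiderivative u**3/3.
Back in t: F(t) = sin(2*t)**3/3.
Then F(pi/12) - F(0) = (1/24) - (0) = 1/24.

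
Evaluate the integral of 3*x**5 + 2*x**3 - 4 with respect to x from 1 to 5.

8108

By the power rule, an antiderivative is F(x) = x**6/2 + x**4/2 - 4*x.
Then F(5) - F(1) = (8105) - (-3) = 8108.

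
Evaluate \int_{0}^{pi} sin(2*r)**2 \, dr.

Use the identity sin^2(2*r) = (1 - cos(4*r))/2.
An antiderivative is F(r) = r/2 - sin(4*r)/8.
Then F(pi) - F(0) = (pi/2) - (0) = pi/2.

pi/2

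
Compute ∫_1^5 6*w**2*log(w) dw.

Integrate by parts once (u = ln w, dv = 6*w**2 dw).
An antiderivative is F(w) = 2*w**3*(3*log(w) - 1)/3.
Then F(5) - F(1) = (-250/3 + 250*log(5)) - (-2/3) = -248/3 + 250*log(5).

-248/3 + 250*log(5)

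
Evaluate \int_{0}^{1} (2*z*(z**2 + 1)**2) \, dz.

7/3

Let u = z**2 + 1, so du = 2*z dz. When z = 0, u = 1; when z = 1, u = 2.
The integral becomes ∫ u**2 du from 1 to 2, with antiderivative u**3/3.
Back in z: F(z) = (z**2 + 1)**3/3.
Then F(1) - F(0) = (8/3) - (1/3) = 7/3.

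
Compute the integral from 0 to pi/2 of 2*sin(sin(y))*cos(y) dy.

2 - 2*cos(1)

Let u = sin(y), so du = cos(y) dy. When y = 0, u = 0; when y = pi/2, u = 1.
The integral becomes 2·∫ sin(u) du from 0 to 1, with antiderivative -2*cos(u).
Back in y: F(y) = -2*cos(sin(y)).
Then F(pi/2) - F(0) = (-2*cos(1)) - (-2) = 2 - 2*cos(1).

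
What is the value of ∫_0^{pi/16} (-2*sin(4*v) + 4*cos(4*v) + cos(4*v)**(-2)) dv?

An antiderivative is F(v) = sin(4*v) + cos(4*v)/2 + tan(4*v)/4.
Then F(pi/16) - F(0) = (1/4 + 3*sqrt(2)/4) - (1/2) = -1/4 + 3*sqrt(2)/4.

-1/4 + 3*sqrt(2)/4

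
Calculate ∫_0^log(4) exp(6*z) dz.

Let u = exp(z), so du = exp(z) dz. When z = 0, u = 1; when z = log(4), u = 4.
The integral becomes ∫ u**5 du from 1 to 4, with antiderivative u**6/6.
Back in z: F(z) = exp(6*z)/6.
Then F(log(4)) - F(0) = (2048/3) - (1/6) = 1365/2.

1365/2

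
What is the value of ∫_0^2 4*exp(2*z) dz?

-2 + 2*exp(4)

An antiderivative is F(z) = 2*exp(2*z).
Then F(2) - F(0) = (2*exp(4)) - (2) = -2 + 2*exp(4).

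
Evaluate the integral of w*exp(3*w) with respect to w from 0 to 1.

Integrate by parts once (u = w, dv = exp(3*w) dw).
An antiderivative is F(w) = (3*w - 1)*exp(3*w)/9.
Then F(1) - F(0) = (2*exp(3)/9) - (-1/9) = 1/9 + 2*exp(3)/9.

1/9 + 2*exp(3)/9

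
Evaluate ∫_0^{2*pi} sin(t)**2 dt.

Use the identity sin^2(t) = (1 - cos(2*t))/2.
An antiderivative is F(t) = t/2 - sin(2*t)/4.
Then F(2*pi) - F(0) = (pi) - (0) = pi.

pi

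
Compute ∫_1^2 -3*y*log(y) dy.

9/4 - log(64)

Integrate by parts once (u = ln y, dv = -3*y dy).
An antiderivative is F(y) = -3*y**2*(2*log(y) - 1)/4.
Then F(2) - F(1) = (3 - log(64)) - (3/4) = 9/4 - log(64).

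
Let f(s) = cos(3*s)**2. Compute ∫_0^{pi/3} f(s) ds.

Use the identity cos^2(3*s) = (1 + cos(6*s))/2.
An antiderivative is F(s) = s/2 + sin(6*s)/12.
Then F(pi/3) - F(0) = (pi/6) - (0) = pi/6.

pi/6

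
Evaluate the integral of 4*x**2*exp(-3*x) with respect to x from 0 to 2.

8/27 - 200*exp(-6)/27

Integrate by parts twice (u = x^2, dv = 4*exp(-3*x) dx).
An antiderivative is F(x) = (-36*x**2 - 24*x - 8)*exp(-3*x)/27.
Then F(2) - F(0) = (-200*exp(-6)/27) - (-8/27) = 8/27 - 200*exp(-6)/27.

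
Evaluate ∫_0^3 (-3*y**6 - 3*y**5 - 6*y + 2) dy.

By the power rule, an antiderivative is F(y) = -3*y**7/7 - y**6/2 - 3*y**2 + 2*y.
Then F(3) - F(0) = (-18519/14) - (0) = -18519/14.

-18519/14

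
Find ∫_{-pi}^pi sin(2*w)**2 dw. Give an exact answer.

Use the identity sin^2(2*w) = (1 - cos(4*w))/2.
An antiderivative is F(w) = w/2 - sin(4*w)/8.
Then F(pi) - F(-pi) = (pi/2) - (-pi/2) = pi.

pi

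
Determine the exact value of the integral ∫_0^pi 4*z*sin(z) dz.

Integrate by parts once (u = z, dv = 4*sin(z) dz).
An antiderivative is F(z) = -4*z*cos(z) + 4*sin(z).
Then F(pi) - F(0) = (4*pi) - (0) = 4*pi.

4*pi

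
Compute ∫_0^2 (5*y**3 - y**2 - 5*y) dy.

By the power rule, an antiderivative is F(y) = 5*y**4/4 - y**3/3 - 5*y**2/2.
Then F(2) - F(0) = (22/3) - (0) = 22/3.

22/3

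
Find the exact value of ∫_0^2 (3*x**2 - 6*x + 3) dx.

By the power rule, an antiderivative is F(x) = x**3 - 3*x**2 + 3*x.
Then F(2) - F(0) = (2) - (0) = 2.

2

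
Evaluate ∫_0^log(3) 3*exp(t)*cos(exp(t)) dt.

-3*sin(1) + 3*sin(3)

Let u = exp(t), so du = exp(t) dt. When t = 0, u = 1; when t = log(3), u = 3.
The integral becomes 3·∫ cos(u) du from 1 to 3, with antiderivative 3*sin(u).
Back in t: F(t) = 3*sin(exp(t)).
Then F(log(3)) - F(0) = (3*sin(3)) - (3*sin(1)) = -3*sin(1) + 3*sin(3).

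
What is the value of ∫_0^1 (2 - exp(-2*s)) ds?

exp(-2)/2 + 3/2

An antiderivative is F(s) = 2*s + exp(-2*s)/2.
Then F(1) - F(0) = (exp(-2)/2 + 2) - (1/2) = exp(-2)/2 + 3/2.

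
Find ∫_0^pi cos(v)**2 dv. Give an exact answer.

Use the identity cos^2(v) = (1 + cos(2*v))/2.
An antiderivative is F(v) = v/2 + sin(2*v)/4.
Then F(pi) - F(0) = (pi/2) - (0) = pi/2.

pi/2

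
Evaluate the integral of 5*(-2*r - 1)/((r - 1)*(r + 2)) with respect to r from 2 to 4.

Factor the denominator: r**2 + r - 2 = (r + 2)(r - 1).
Partial fractions: 5*(-2*r - 1)/((r - 1)*(r + 2)) = -5/(r + 2) - 5/(r - 1).
An antiderivative is F(r) = -5*log(r - 1) - 5*log(r + 2).
Then F(4) - F(2) = (-10*log(3) - 5*log(2)) - (-10*log(2)) = -10*log(3) + 5*log(2).

-10*log(3) + 5*log(2)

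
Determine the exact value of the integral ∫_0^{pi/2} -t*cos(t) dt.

1 - pi/2

Integrate by parts once (u = t, dv = -cos(t) dt).
An antiderivative is F(t) = -t*sin(t) - cos(t).
Then F(pi/2) - F(0) = (-pi/2) - (-1) = 1 - pi/2.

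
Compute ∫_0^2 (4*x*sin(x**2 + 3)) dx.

Let u = x**2 + 3, so du = 2*x dx. When x = 0, u = 3; when x = 2, u = 7.
The integral becomes 2·∫ sin(u) du from 3 to 7, with antiderivative -2*cos(u).
Back in x: F(x) = -2*cos(x**2 + 3).
Then F(2) - F(0) = (-2*cos(7)) - (-2*cos(3)) = 2*cos(3) - 2*cos(7).

2*cos(3) - 2*cos(7)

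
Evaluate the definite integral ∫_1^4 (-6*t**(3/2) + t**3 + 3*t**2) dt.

By the power rule, an antiderivative is F(t) = -12*t**(5/2)/5 + t**4/4 + t**3.
Then F(4) - F(1) = (256/5) - (-23/20) = 1047/20.

1047/20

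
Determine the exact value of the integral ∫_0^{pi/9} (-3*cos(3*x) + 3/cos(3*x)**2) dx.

An antiderivative is F(x) = -sin(3*x) + tan(3*x).
Then F(pi/9) - F(0) = (sqrt(3)/2) - (0) = sqrt(3)/2.

sqrt(3)/2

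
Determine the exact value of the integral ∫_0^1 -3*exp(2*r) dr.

An antiderivative is F(r) = -3*exp(2*r)/2.
Then F(1) - F(0) = (-3*exp(2)/2) - (-3/2) = 3/2 - 3*exp(2)/2.

3/2 - 3*exp(2)/2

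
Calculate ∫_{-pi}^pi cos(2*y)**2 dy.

pi

Use the identity cos^2(2*y) = (1 + cos(4*y))/2.
An antiderivative is F(y) = y/2 + sin(4*y)/8.
Then F(pi) - F(-pi) = (pi/2) - (-pi/2) = pi.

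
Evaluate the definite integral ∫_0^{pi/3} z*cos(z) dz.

Integrate by parts once (u = z, dv = cos(z) dz).
An antiderivative is F(z) = z*sin(z) + cos(z).
Then F(pi/3) - F(0) = (1/2 + sqrt(3)*pi/6) - (1) = -1/2 + sqrt(3)*pi/6.

-1/2 + sqrt(3)*pi/6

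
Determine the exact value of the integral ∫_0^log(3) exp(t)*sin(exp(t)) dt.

Let u = exp(t), so du = exp(t) dt. When t = 0, u = 1; when t = log(3), u = 3.
The integral becomes ∫ sin(u) du from 1 to 3, with antiderivative -cos(u).
Back in t: F(t) = -cos(exp(t)).
Then F(log(3)) - F(0) = (-cos(3)) - (-cos(1)) = cos(1) - cos(3).

cos(1) - cos(3)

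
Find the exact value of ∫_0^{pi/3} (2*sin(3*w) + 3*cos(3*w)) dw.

4/3

An antiderivative is F(w) = sin(3*w) - 2*cos(3*w)/3.
Then F(pi/3) - F(0) = (2/3) - (-2/3) = 4/3.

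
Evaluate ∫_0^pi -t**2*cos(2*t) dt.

-pi/2

Integrate by parts twice (u = t^2, dv = -cos(2*t) dt).
An antiderivative is F(t) = -t**2*sin(2*t)/2 - t*cos(2*t)/2 + sin(2*t)/4.
Then F(pi) - F(0) = (-pi/2) - (0) = -pi/2.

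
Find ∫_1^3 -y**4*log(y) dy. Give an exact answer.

Integrate by parts once (u = ln y, dv = -y**4 dy).
An antiderivative is F(y) = -y**5*(5*log(y) - 1)/25.
Then F(3) - F(1) = (243/25 - 243*log(3)/5) - (1/25) = 242/25 - 243*log(3)/5.

242/25 - 243*log(3)/5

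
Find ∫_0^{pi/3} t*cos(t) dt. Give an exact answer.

-1/2 + sqrt(3)*pi/6

Integrate by parts once (u = t, dv = cos(t) dt).
An antiderivative is F(t) = t*sin(t) + cos(t).
Then F(pi/3) - F(0) = (1/2 + sqrt(3)*pi/6) - (1) = -1/2 + sqrt(3)*pi/6.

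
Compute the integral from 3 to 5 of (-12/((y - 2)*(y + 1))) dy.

Factor the denominator: y**2 - y - 2 = (y + 1)(y - 2).
Partial fractions: -12/((y - 2)*(y + 1)) = 4/(y + 1) - 4/(y - 2).
An antiderivative is F(y) = -4*log(y - 2) + 4*log(y + 1).
Then F(5) - F(3) = (log(16)) - (8*log(2)) = -log(16).

-log(16)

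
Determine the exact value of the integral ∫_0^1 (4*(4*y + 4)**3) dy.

Let u = 4*y + 4, so du = 4 dy. When y = 0, u = 4; when y = 1, u = 8.
The integral becomes ∫ u**3 du from 4 to 8, with antiderivative u**4/4.
Back in y: F(y) = (4*y + 4)**4/4.
Then F(1) - F(0) = (1024) - (64) = 960.

960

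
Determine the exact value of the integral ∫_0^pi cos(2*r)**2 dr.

pi/2

Use the identity cos^2(2*r) = (1 + cos(4*r))/2.
An antiderivative is F(r) = r/2 + sin(4*r)/8.
Then F(pi) - F(0) = (pi/2) - (0) = pi/2.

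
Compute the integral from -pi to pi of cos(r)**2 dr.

Use the identity cos^2(r) = (1 + cos(2*r))/2.
An antiderivative is F(r) = r/2 + sin(2*r)/4.
Then F(pi) - F(-pi) = (pi/2) - (-pi/2) = pi.

pi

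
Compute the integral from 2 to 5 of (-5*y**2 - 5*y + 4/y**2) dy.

-2463/10

By the power rule, an antiderivative is F(y) = -5*y**3/3 - 5*y**2/2 - 4/y.
Then F(5) - F(2) = (-8149/30) - (-76/3) = -2463/10.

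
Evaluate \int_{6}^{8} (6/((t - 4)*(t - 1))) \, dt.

Factor the denominator: t**2 - 5*t + 4 = (t - 1)(t - 4).
Partial fractions: 6/((t - 4)*(t - 1)) = -2/(t - 1) + 2/(t - 4).
An antiderivative is F(t) = 2*log(t - 4) - 2*log(t - 1).
Then F(8) - F(6) = (log(16/49)) - (log(4/25)) = log(100/49).

log(100/49)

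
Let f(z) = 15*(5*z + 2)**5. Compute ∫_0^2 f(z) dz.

1492960

Let u = 5*z + 2, so du = 5 dz. When z = 0, u = 2; when z = 2, u = 12.
The integral becomes 3·∫ u**5 du from 2 to 12, with antiderivative u**6/2.
Back in z: F(z) = (5*z + 2)**6/2.
Then F(2) - F(0) = (1492992) - (32) = 1492960.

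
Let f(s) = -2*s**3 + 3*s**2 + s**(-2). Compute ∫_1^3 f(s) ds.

By the power rule, an antiderivative is F(s) = -s**4/2 + s**3 - 1/s.
Then F(3) - F(1) = (-83/6) - (-1/2) = -40/3.

-40/3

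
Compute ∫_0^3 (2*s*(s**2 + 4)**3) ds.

Let u = s**2 + 4, so du = 2*s ds. When s = 0, u = 4; when s = 3, u = 13.
The integral becomes ∫ u**3 du from 4 to 13, with antiderivative u**4/4.
Back in s: F(s) = (s**2 + 4)**4/4.
Then F(3) - F(0) = (28561/4) - (64) = 28305/4.

28305/4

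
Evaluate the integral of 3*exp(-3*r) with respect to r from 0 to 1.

An antiderivative is F(r) = -exp(-3*r).
Then F(1) - F(0) = (-exp(-3)) - (-1) = 1 - exp(-3).

1 - exp(-3)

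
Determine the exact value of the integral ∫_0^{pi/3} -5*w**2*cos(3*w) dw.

10*pi/27

Integrate by parts twice (u = w^2, dv = -5*cos(3*w) dw).
An antiderivative is F(w) = -5*w**2*sin(3*w)/3 - 10*w*cos(3*w)/9 + 10*sin(3*w)/27.
Then F(pi/3) - F(0) = (10*pi/27) - (0) = 10*pi/27.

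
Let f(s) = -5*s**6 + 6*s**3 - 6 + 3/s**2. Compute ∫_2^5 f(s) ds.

By the power rule, an antiderivative is F(s) = -5*s**7/7 + 3*s**4/2 - 6*s - 3/s.
Then F(5) - F(2) = (-3842767/70) - (-1133/14) = -1918551/35.

-1918551/35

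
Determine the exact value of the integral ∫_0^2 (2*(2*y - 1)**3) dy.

Let u = 2*y - 1, so du = 2 dy. When y = 0, u = -1; when y = 2, u = 3.
The integral becomes ∫ u**3 du from -1 to 3, with antiderivative u**4/4.
Back in y: F(y) = (2*y - 1)**4/4.
Then F(2) - F(0) = (81/4) - (1/4) = 20.

20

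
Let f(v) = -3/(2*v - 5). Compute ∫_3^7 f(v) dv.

-log(27)

An antiderivative is F(v) = -3*log(2*v - 5)/2.
Then F(7) - F(3) = (-log(27)) - (0) = -log(27).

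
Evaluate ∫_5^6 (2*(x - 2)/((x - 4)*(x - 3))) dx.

log(64/9)

Factor the denominator: x**2 - 7*x + 12 = (x - 3)(x - 4).
Partial fractions: 2*(x - 2)/((x - 4)*(x - 3)) = -2/(x - 3) + 4/(x - 4).
An antiderivative is F(x) = 4*log(x - 4) - 2*log(x - 3).
Then F(6) - F(5) = (log(16/9)) - (-log(4)) = log(64/9).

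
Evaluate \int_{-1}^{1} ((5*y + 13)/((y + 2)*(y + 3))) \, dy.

Factor the denominator: y**2 + 5*y + 6 = (y + 3)(y + 2).
Partial fractions: (5*y + 13)/((y + 2)*(y + 3)) = 2/(y + 3) + 3/(y + 2).
An antiderivative is F(y) = 3*log(y + 2) + 2*log(y + 3).
Then F(1) - F(-1) = (4*log(2) + 3*log(3)) - (log(4)) = 2*log(2) + 3*log(3).

2*log(2) + 3*log(3)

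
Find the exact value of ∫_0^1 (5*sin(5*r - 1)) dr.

Let u = 5*r - 1, so du = 5 dr. When r = 0, u = -1; when r = 1, u = 4.
The integral becomes ∫ sin(u) du from -1 to 4, with antiderivative -cos(u).
Back in r: F(r) = -cos(5*r - 1).
Then F(1) - F(0) = (-cos(4)) - (-cos(1)) = cos(1) - cos(4).

cos(1) - cos(4)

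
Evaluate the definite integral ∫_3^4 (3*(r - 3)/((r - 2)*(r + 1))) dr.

-9*log(2) + 4*log(5)

Factor the denominator: r**2 - r - 2 = (r + 1)(r - 2).
Partial fractions: 3*(r - 3)/((r - 2)*(r + 1)) = 4/(r + 1) - 1/(r - 2).
An antiderivative is F(r) = -log(r - 2) + 4*log(r + 1).
Then F(4) - F(3) = (-log(2) + 4*log(5)) - (8*log(2)) = -9*log(2) + 4*log(5).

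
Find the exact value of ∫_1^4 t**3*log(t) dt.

-255/16 + 128*log(2)

Integrate by parts once (u = ln t, dv = t**3 dt).
An antiderivative is F(t) = t**4*(4*log(t) - 1)/16.
Then F(4) - F(1) = (-16 + 128*log(2)) - (-1/16) = -255/16 + 128*log(2).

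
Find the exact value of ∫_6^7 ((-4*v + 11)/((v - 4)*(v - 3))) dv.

Factor the denominator: v**2 - 7*v + 12 = (v - 3)(v - 4).
Partial fractions: (-4*v + 11)/((v - 4)*(v - 3)) = 1/(v - 3) - 5/(v - 4).
An antiderivative is F(v) = -5*log(v - 4) + log(v - 3).
Then F(7) - F(6) = (-5*log(3) + 2*log(2)) - (log(3/32)) = -6*log(3) + 7*log(2).

-6*log(3) + 7*log(2)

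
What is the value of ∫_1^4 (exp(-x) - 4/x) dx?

-8*log(2) - exp(-4) + exp(-1)

An antiderivative is F(x) = -4*log(x) - exp(-x).
Then F(4) - F(1) = (-8*log(2) - exp(-4)) - (-exp(-1)) = -8*log(2) - exp(-4) + exp(-1).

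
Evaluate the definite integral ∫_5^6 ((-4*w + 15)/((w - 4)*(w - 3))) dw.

log(4/27)

Factor the denominator: w**2 - 7*w + 12 = (w - 3)(w - 4).
Partial fractions: (-4*w + 15)/((w - 4)*(w - 3)) = -3/(w - 3) - 1/(w - 4).
An antiderivative is F(w) = -log(w - 4) - 3*log(w - 3).
Then F(6) - F(5) = (-log(54)) - (-log(8)) = log(4/27).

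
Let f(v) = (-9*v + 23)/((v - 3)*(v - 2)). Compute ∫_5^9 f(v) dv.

-5*log(7) + log(3)

Factor the denominator: v**2 - 5*v + 6 = (v - 2)(v - 3).
Partial fractions: (-9*v + 23)/((v - 3)*(v - 2)) = -5/(v - 2) - 4/(v - 3).
An antiderivative is F(v) = -4*log(v - 3) - 5*log(v - 2).
Then F(9) - F(5) = (-5*log(7) - 4*log(3) - 4*log(2)) - (-5*log(3) - 4*log(2)) = -5*log(7) + log(3).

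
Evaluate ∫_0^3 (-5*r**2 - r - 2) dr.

By the power rule, an antiderivative is F(r) = -5*r**3/3 - r**2/2 - 2*r.
Then F(3) - F(0) = (-111/2) - (0) = -111/2.

-111/2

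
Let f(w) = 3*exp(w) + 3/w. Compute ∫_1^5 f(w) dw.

-3*exp(1) + 3*log(5) + 3*exp(5)

An antiderivative is F(w) = 3*exp(w) + 3*log(w).
Then F(5) - F(1) = (3*log(5) + 3*exp(5)) - (3*exp(1)) = -3*exp(1) + 3*log(5) + 3*exp(5).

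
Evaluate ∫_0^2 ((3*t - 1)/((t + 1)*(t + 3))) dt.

-7*log(3) + 5*log(5)

Factor the denominator: t**2 + 4*t + 3 = (t + 3)(t + 1).
Partial fractions: (3*t - 1)/((t + 1)*(t + 3)) = 5/(t + 3) - 2/(t + 1).
An antiderivative is F(t) = -2*log(t + 1) + 5*log(t + 3).
Then F(2) - F(0) = (-2*log(3) + 5*log(5)) - (5*log(3)) = -7*log(3) + 5*log(5).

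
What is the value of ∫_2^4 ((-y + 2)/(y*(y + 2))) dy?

log(8/9)

Factor the denominator: y**2 + 2*y = (y + 2)y.
Partial fractions: (-y + 2)/(y*(y + 2)) = -2/(y + 2) + 1/y.
An antiderivative is F(y) = log(y) - 2*log(y + 2).
Then F(4) - F(2) = (-log(9)) - (-log(8)) = log(8/9).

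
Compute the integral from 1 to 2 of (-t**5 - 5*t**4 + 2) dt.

-79/2

By the power rule, an antiderivative is F(t) = -t**6/6 - t**5 + 2*t.
Then F(2) - F(1) = (-116/3) - (5/6) = -79/2.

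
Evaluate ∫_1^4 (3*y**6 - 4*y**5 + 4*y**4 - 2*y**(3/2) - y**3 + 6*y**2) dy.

By the power rule, an antiderivative is F(y) = 3*y**7/7 - 2*y**6/3 - 4*y**(5/2)/5 + 4*y**5/5 - y**4/4 + 2*y**3.
Then F(4) - F(1) = (540608/105) - (127/84) = 720599/140.

720599/140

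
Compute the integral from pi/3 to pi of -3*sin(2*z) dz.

An antiderivative is F(z) = 3*cos(2*z)/2.
Then F(pi) - F(pi/3) = (3/2) - (-3/4) = 9/4.

9/4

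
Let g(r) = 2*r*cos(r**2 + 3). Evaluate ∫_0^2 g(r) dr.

-sin(3) + sin(7)

Let u = r**2 + 3, so du = 2*r dr. When r = 0, u = 3; when r = 2, u = 7.
The integral becomes ∫ cos(u) du from 3 to 7, with antiderivative sin(u).
Back in r: F(r) = sin(r**2 + 3).
Then F(2) - F(0) = (sin(7)) - (sin(3)) = -sin(3) + sin(7).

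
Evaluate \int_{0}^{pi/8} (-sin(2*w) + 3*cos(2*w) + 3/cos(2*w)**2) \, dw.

1 + sqrt(2)

An antiderivative is F(w) = 3*sin(2*w)/2 + cos(2*w)/2 + 3*tan(2*w)/2.
Then F(pi/8) - F(0) = (sqrt(2) + 3/2) - (1/2) = 1 + sqrt(2).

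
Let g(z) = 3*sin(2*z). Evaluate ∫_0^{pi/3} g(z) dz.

9/4

An antiderivative is F(z) = -3*cos(2*z)/2.
Then F(pi/3) - F(0) = (3/4) - (-3/2) = 9/4.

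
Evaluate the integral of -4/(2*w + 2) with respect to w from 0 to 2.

-log(9)

An antiderivative is F(w) = -2*log(2*w + 2).
Then F(2) - F(0) = (-log(36)) - (-log(4)) = -log(9).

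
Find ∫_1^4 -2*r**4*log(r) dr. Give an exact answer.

Integrate by parts once (u = ln r, dv = -2*r**4 dr).
An antiderivative is F(r) = -2*r**5*(5*log(r) - 1)/25.
Then F(4) - F(1) = (2048/25 - 4096*log(2)/5) - (2/25) = 2046/25 - 4096*log(2)/5.

2046/25 - 4096*log(2)/5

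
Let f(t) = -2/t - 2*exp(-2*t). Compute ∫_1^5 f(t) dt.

-2*log(5) - exp(-2) + exp(-10)

An antiderivative is F(t) = -2*log(t) + exp(-2*t).
Then F(5) - F(1) = (-2*log(5) + exp(-10)) - (exp(-2)) = -2*log(5) - exp(-2) + exp(-10).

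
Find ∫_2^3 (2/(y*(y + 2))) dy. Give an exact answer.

Factor the denominator: y**2 + 2*y = (y + 2)y.
Partial fractions: 2/(y*(y + 2)) = -1/(y + 2) + 1/y.
An antiderivative is F(y) = log(y) - log(y + 2).
Then F(3) - F(2) = (log(3/5)) - (-log(2)) = log(6/5).

log(6/5)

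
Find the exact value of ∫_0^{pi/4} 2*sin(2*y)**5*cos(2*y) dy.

1/6

Let u = sin(2*y), so du = 2*cos(2*y) dy. When y = 0, u = 0; when y = pi/4, u = 1.
The integral becomes ∫ u**5 du from 0 to 1, with antiderivative u**6/6.
Back in y: F(y) = sin(2*y)**6/6.
Then F(pi/4) - F(0) = (1/6) - (0) = 1/6.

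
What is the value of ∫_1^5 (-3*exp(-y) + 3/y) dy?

-3*exp(-1) + 3*exp(-5) + 3*log(5)

An antiderivative is F(y) = 3*log(y) + 3*exp(-y).
Then F(5) - F(1) = (3*exp(-5) + 3*log(5)) - (3*exp(-1)) = -3*exp(-1) + 3*exp(-5) + 3*log(5).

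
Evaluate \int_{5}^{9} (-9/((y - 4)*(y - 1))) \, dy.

-3*log(5) + 3*log(2)

Factor the denominator: y**2 - 5*y + 4 = (y - 1)(y - 4).
Partial fractions: -9/((y - 4)*(y - 1)) = 3/(y - 1) - 3/(y - 4).
An antiderivative is F(y) = -3*log(y - 4) + 3*log(y - 1).
Then F(9) - F(5) = (-3*log(5) + 9*log(2)) - (log(64)) = -3*log(5) + 3*log(2).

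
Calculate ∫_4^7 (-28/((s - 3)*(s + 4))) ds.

-20*log(2) + 4*log(11)

Factor the denominator: s**2 + s - 12 = (s + 4)(s - 3).
Partial fractions: -28/((s - 3)*(s + 4)) = 4/(s + 4) - 4/(s - 3).
An antiderivative is F(s) = -4*log(s - 3) + 4*log(s + 4).
Then F(7) - F(4) = (-8*log(2) + 4*log(11)) - (12*log(2)) = -20*log(2) + 4*log(11).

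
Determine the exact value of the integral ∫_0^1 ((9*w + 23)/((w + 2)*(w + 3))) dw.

Factor the denominator: w**2 + 5*w + 6 = (w + 3)(w + 2).
Partial fractions: (9*w + 23)/((w + 2)*(w + 3)) = 4/(w + 3) + 5/(w + 2).
An antiderivative is F(w) = 5*log(w + 2) + 4*log(w + 3).
Then F(1) - F(0) = (5*log(3) + 8*log(2)) - (5*log(2) + 4*log(3)) = log(24).

log(24)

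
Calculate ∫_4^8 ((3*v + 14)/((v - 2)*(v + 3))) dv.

Factor the denominator: v**2 + v - 6 = (v + 3)(v - 2).
Partial fractions: (3*v + 14)/((v - 2)*(v + 3)) = -1/(v + 3) + 4/(v - 2).
An antiderivative is F(v) = 4*log(v - 2) - log(v + 3).
Then F(8) - F(4) = (-log(11) + 4*log(2) + 4*log(3)) - (log(16/7)) = -log(11) + log(7) + 4*log(3).

-log(11) + log(7) + 4*log(3)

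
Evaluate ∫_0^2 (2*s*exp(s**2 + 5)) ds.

Let u = s**2 + 5, so du = 2*s ds. When s = 0, u = 5; when s = 2, u = 9.
The integral becomes ∫ exp(u) du from 5 to 9, with antiderivative exp(u).
Back in s: F(s) = exp(s**2 + 5).
Then F(2) - F(0) = (exp(9)) - (exp(5)) = -exp(5) + exp(9).

-exp(5) + exp(9)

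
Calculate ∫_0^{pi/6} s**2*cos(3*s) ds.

-2/27 + pi**2/108

Integrate by parts twice (u = s^2, dv = cos(3*s) ds).
An antiderivative is F(s) = s**2*sin(3*s)/3 + 2*s*cos(3*s)/9 - 2*sin(3*s)/27.
Then F(pi/6) - F(0) = (-2/27 + pi**2/108) - (0) = -2/27 + pi**2/108.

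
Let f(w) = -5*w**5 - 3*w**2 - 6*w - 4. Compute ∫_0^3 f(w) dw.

By the power rule, an antiderivative is F(w) = -5*w**6/6 - w**3 - 3*w**2 - 4*w.
Then F(3) - F(0) = (-1347/2) - (0) = -1347/2.

-1347/2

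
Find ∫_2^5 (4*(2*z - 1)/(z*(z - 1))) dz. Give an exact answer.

Factor the denominator: z**2 - z = z(z - 1).
Partial fractions: 4*(2*z - 1)/(z*(z - 1)) = 4/z + 4/(z - 1).
An antiderivative is F(z) = 4*log(z) + 4*log(z - 1).
Then F(5) - F(2) = (8*log(2) + 4*log(5)) - (log(16)) = 4*log(2) + 4*log(5).

4*log(2) + 4*log(5)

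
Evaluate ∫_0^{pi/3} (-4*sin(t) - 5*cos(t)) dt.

-5*sqrt(3)/2 - 2

An antiderivative is F(t) = -5*sin(t) + 4*cos(t).
Then F(pi/3) - F(0) = (2 - 5*sqrt(3)/2) - (4) = -5*sqrt(3)/2 - 2.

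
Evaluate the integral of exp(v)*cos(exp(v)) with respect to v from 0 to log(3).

-sin(1) + sin(3)

Let u = exp(v), so du = exp(v) dv. When v = 0, u = 1; when v = log(3), u = 3.
The integral becomes ∫ cos(u) du from 1 to 3, with antiderivative sin(u).
Back in v: F(v) = sin(exp(v)).
Then F(log(3)) - F(0) = (sin(3)) - (sin(1)) = -sin(1) + sin(3).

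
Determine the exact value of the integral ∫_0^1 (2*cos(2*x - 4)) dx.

Let u = 2*x - 4, so du = 2 dx. When x = 0, u = -4; when x = 1, u = -2.
The integral becomes ∫ cos(u) du from -4 to -2, with antiderivative sin(u).
Back in x: F(x) = sin(2*x - 4).
Then F(1) - F(0) = (-sin(2)) - (-sin(4)) = -sin(2) + sin(4).

-sin(2) + sin(4)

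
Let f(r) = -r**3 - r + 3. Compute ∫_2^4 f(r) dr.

-60

By the power rule, an antiderivative is F(r) = -r**4/4 - r**2/2 + 3*r.
Then F(4) - F(2) = (-60) - (0) = -60.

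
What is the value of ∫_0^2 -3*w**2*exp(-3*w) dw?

Integrate by parts twice (u = w^2, dv = -3*exp(-3*w) dw).
An antiderivative is F(w) = (9*w**2 + 6*w + 2)*exp(-3*w)/9.
Then F(2) - F(0) = (50*exp(-6)/9) - (2/9) = -2/9 + 50*exp(-6)/9.

-2/9 + 50*exp(-6)/9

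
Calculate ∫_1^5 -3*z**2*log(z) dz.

Integrate by parts once (u = ln z, dv = -3*z**2 dz).
An antiderivative is F(z) = -z**3*(3*log(z) - 1)/3.
Then F(5) - F(1) = (125/3 - 125*log(5)) - (1/3) = 124/3 - 125*log(5).

124/3 - 125*log(5)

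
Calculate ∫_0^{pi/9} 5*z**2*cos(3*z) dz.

-5*sqrt(3)/27 + 5*sqrt(3)*pi**2/486 + 5*pi/81

Integrate by parts twice (u = z^2, dv = 5*cos(3*z) dz).
An antiderivative is F(z) = 5*z**2*sin(3*z)/3 + 10*z*cos(3*z)/9 - 10*sin(3*z)/27.
Then F(pi/9) - F(0) = (-5*sqrt(3)/27 + 5*sqrt(3)*pi**2/486 + 5*pi/81) - (0) = -5*sqrt(3)/27 + 5*sqrt(3)*pi**2/486 + 5*pi/81.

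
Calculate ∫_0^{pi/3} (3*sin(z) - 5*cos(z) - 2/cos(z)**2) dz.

3/2 - 9*sqrt(3)/2

An antiderivative is F(z) = -5*sin(z) - 3*cos(z) - 2*tan(z).
Then F(pi/3) - F(0) = (-9*sqrt(3)/2 - 3/2) - (-3) = 3/2 - 9*sqrt(3)/2.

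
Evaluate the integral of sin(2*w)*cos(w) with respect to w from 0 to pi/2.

Use the identity sin(2*w)cos(w) = [sin(3*w) + sin(w)]/2.
An antiderivative is F(w) = -cos(w)/2 - cos(3*w)/6.
Then F(pi/2) - F(0) = (0) - (-2/3) = 2/3.

2/3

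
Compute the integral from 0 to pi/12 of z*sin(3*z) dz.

sqrt(2)*(4 - pi)/72

Integrate by parts once (u = z, dv = sin(3*z) dz).
An antiderivative is F(z) = -z*cos(3*z)/3 + sin(3*z)/9.
Then F(pi/12) - F(0) = (sqrt(2)*(4 - pi)/72) - (0) = sqrt(2)*(4 - pi)/72.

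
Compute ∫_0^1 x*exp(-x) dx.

1 - 2*exp(-1)

Integrate by parts once (u = x, dv = exp(-x) dx).
An antiderivative is F(x) = (-x - 1)*exp(-x).
Then F(1) - F(0) = (-2*exp(-1)) - (-1) = 1 - 2*exp(-1).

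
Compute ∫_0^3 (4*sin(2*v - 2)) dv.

2*cos(2) - 2*cos(4)

Let u = 2*v - 2, so du = 2 dv. When v = 0, u = -2; when v = 3, u = 4.
The integral becomes 2·∫ sin(u) du from -2 to 4, with antiderivative -2*cos(u).
Back in v: F(v) = -2*cos(2*v - 2).
Then F(3) - F(0) = (-2*cos(4)) - (-2*cos(2)) = 2*cos(2) - 2*cos(4).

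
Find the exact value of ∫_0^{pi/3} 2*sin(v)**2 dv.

Use the identity sin^2(v) = (1 - cos(2*v))/2.
An antiderivative is F(v) = v - sin(2*v)/2.
Then F(pi/3) - F(0) = (-sqrt(3)/4 + pi/3) - (0) = -sqrt(3)/4 + pi/3.

-sqrt(3)/4 + pi/3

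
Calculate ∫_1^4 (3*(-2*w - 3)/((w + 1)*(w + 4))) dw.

-14*log(2) + 4*log(5)

Factor the denominator: w**2 + 5*w + 4 = (w + 4)(w + 1).
Partial fractions: 3*(-2*w - 3)/((w + 1)*(w + 4)) = -5/(w + 4) - 1/(w + 1).
An antiderivative is F(w) = -log(w + 1) - 5*log(w + 4).
Then F(4) - F(1) = (-15*log(2) - log(5)) - (-5*log(5) - log(2)) = -14*log(2) + 4*log(5).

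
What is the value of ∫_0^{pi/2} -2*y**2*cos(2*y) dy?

pi/2

Integrate by parts twice (u = y^2, dv = -2*cos(2*y) dy).
An antiderivative is F(y) = -y**2*sin(2*y) - y*cos(2*y) + sin(2*y)/2.
Then F(pi/2) - F(0) = (pi/2) - (0) = pi/2.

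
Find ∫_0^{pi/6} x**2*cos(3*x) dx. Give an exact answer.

Integrate by parts twice (u = x^2, dv = cos(3*x) dx).
An antiderivative is F(x) = x**2*sin(3*x)/3 + 2*x*cos(3*x)/9 - 2*sin(3*x)/27.
Then F(pi/6) - F(0) = (-2/27 + pi**2/108) - (0) = -2/27 + pi**2/108.

-2/27 + pi**2/108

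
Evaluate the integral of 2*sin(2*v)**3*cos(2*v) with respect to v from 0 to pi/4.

1/4

Let u = sin(2*v), so du = 2*cos(2*v) dv. When v = 0, u = 0; when v = pi/4, u = 1.
The integral becomes ∫ u**3 du from 0 to 1, with antiderivative u**4/4.
Back in v: F(v) = sin(2*v)**4/4.
Then F(pi/4) - F(0) = (1/4) - (0) = 1/4.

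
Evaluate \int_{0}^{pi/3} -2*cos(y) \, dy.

-sqrt(3)

An antiderivative is F(y) = -2*sin(y).
Then F(pi/3) - F(0) = (-sqrt(3)) - (0) = -sqrt(3).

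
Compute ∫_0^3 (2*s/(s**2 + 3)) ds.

log(4)

Let u = s**2 + 3, so du = 2*s ds. When s = 0, u = 3; when s = 3, u = 12.
The integral becomes ∫ 1/u du from 3 to 12, with antiderivative log(u).
Back in s: F(s) = log(s**2 + 3).
Then F(3) - F(0) = (log(12)) - (log(3)) = log(4).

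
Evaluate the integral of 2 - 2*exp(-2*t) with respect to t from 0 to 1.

exp(-2) + 1

An antiderivative is F(t) = 2*t + exp(-2*t).
Then F(1) - F(0) = (exp(-2) + 2) - (1) = exp(-2) + 1.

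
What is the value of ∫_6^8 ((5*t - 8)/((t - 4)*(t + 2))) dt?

Factor the denominator: t**2 - 2*t - 8 = (t + 2)(t - 4).
Partial fractions: (5*t - 8)/((t - 4)*(t + 2)) = 3/(t + 2) + 2/(t - 4).
An antiderivative is F(t) = 2*log(t - 4) + 3*log(t + 2).
Then F(8) - F(6) = (3*log(5) + 7*log(2)) - (11*log(2)) = -4*log(2) + 3*log(5).

-4*log(2) + 3*log(5)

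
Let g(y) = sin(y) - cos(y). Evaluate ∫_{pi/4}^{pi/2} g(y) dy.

-1 + sqrt(2)

An antiderivative is F(y) = -sin(y) - cos(y).
Then F(pi/2) - F(pi/4) = (-1) - (-sqrt(2)) = -1 + sqrt(2).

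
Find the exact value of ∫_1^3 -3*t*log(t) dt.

6 - 27*log(3)/2

Integrate by parts once (u = ln t, dv = -3*t dt).
An antiderivative is F(t) = -3*t**2*(2*log(t) - 1)/4.
Then F(3) - F(1) = (27/4 - 27*log(3)/2) - (3/4) = 6 - 27*log(3)/2.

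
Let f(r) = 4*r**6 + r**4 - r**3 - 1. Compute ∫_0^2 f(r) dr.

2574/35

By the power rule, an antiderivative is F(r) = 4*r**7/7 + r**5/5 - r**4/4 - r.
Then F(2) - F(0) = (2574/35) - (0) = 2574/35.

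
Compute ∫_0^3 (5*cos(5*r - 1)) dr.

sin(1) + sin(14)

Let u = 5*r - 1, so du = 5 dr. When r = 0, u = -1; when r = 3, u = 14.
The integral becomes ∫ cos(u) du from -1 to 14, with antiderivative sin(u).
Back in r: F(r) = sin(5*r - 1).
Then F(3) - F(0) = (sin(14)) - (-sin(1)) = sin(1) + sin(14).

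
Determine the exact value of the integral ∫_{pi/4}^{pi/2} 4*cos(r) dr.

An antiderivative is F(r) = 4*sin(r).
Then F(pi/2) - F(pi/4) = (4) - (2*sqrt(2)) = 4 - 2*sqrt(2).

4 - 2*sqrt(2)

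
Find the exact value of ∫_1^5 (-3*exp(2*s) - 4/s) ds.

An antiderivative is F(s) = -3*exp(2*s)/2 - 4*log(s).
Then F(5) - F(1) = (-3*exp(10)/2 - 4*log(5)) - (-3*exp(2)/2) = -3*exp(10)/2 - 4*log(5) + 3*exp(2)/2.

-3*exp(10)/2 - 4*log(5) + 3*exp(2)/2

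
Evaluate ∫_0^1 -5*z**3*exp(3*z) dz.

Integrate by parts 3 times (u = z^3, dv = -5*exp(3*z) dz).
An antiderivative is F(z) = (-45*z**3 + 45*z**2 - 30*z + 10)*exp(3*z)/27.
Then F(1) - F(0) = (-20*exp(3)/27) - (10/27) = -20*exp(3)/27 - 10/27.

-20*exp(3)/27 - 10/27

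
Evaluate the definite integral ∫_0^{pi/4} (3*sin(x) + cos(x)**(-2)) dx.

4 - 3*sqrt(2)/2

An antiderivative is F(x) = -3*cos(x) + tan(x).
Then F(pi/4) - F(0) = (1 - 3*sqrt(2)/2) - (-3) = 4 - 3*sqrt(2)/2.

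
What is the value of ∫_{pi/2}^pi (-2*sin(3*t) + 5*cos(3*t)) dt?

An antiderivative is F(t) = 5*sin(3*t)/3 + 2*cos(3*t)/3.
Then F(pi) - F(pi/2) = (-2/3) - (-5/3) = 1.

1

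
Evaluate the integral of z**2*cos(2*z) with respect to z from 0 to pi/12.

Integrate by parts twice (u = z^2, dv = cos(2*z) dz).
An antiderivative is F(z) = z**2*sin(2*z)/2 + z*cos(2*z)/2 - sin(2*z)/4.
Then F(pi/12) - F(0) = (-1/8 + pi**2/576 + sqrt(3)*pi/48) - (0) = -1/8 + pi**2/576 + sqrt(3)*pi/48.

-1/8 + pi**2/576 + sqrt(3)*pi/48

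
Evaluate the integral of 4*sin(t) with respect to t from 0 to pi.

An antiderivative is F(t) = -4*cos(t).
Then F(pi) - F(0) = (4) - (-4) = 8.

8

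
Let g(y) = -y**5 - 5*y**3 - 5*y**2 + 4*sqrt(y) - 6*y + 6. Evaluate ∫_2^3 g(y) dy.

By the power rule, an antiderivative is F(y) = -y**6/6 - 5*y**4/4 + 8*y**(3/2)/3 - 5*y**3/3 - 3*y**2 + 6*y.
Then F(3) - F(2) = (-1107/4 + 8*sqrt(3)) - (-44 + 16*sqrt(2)/3) = -931/4 - 16*sqrt(2)/3 + 8*sqrt(3).

-931/4 - 16*sqrt(2)/3 + 8*sqrt(3)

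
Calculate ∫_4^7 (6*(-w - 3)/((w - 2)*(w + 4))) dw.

-5*log(5) - log(11) + 8*log(2)

Factor the denominator: w**2 + 2*w - 8 = (w + 4)(w - 2).
Partial fractions: 6*(-w - 3)/((w - 2)*(w + 4)) = -1/(w + 4) - 5/(w - 2).
An antiderivative is F(w) = -5*log(w - 2) - log(w + 4).
Then F(7) - F(4) = (-5*log(5) - log(11)) - (-8*log(2)) = -5*log(5) - log(11) + 8*log(2).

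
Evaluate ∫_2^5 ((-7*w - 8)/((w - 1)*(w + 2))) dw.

Factor the denominator: w**2 + w - 2 = (w + 2)(w - 1).
Partial fractions: (-7*w - 8)/((w - 1)*(w + 2)) = -2/(w + 2) - 5/(w - 1).
An antiderivative is F(w) = -5*log(w - 1) - 2*log(w + 2).
Then F(5) - F(2) = (-10*log(2) - 2*log(7)) - (-log(16)) = -6*log(2) - 2*log(7).

-6*log(2) - 2*log(7)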